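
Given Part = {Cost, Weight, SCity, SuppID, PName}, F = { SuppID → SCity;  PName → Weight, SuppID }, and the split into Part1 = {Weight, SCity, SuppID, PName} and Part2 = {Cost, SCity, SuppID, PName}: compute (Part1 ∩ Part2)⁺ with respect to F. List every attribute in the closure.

Weight, SCity, SuppID, PName

Part1 ∩ Part2 = {SCity, SuppID, PName}.
PName → Weight, SuppID applies, adding Weight
Closure: {Weight, SCity, SuppID, PName}.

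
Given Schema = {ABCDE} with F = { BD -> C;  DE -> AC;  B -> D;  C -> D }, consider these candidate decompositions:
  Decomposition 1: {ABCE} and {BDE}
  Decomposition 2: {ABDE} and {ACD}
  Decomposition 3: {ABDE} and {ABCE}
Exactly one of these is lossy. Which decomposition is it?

Decomposition 1: common = {BE}, closure = {ABCDE} → lossless.
Decomposition 2: common = {AD}, closure = {AD} → lossy.
Decomposition 3: common = {ABE}, closure = {ABCDE} → lossless.

Decomposition 2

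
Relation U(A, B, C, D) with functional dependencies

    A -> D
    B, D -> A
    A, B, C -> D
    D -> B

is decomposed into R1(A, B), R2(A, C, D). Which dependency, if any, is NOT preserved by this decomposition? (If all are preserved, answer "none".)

none

A → D lies within R2.
B, D → A: restricted closure across fragments reaches A.
A, B, C → D: restricted closure across fragments reaches D.
D → B: restricted closure across fragments reaches B.
Every dependency is enforceable on the fragments, so the decomposition is dependency-preserving.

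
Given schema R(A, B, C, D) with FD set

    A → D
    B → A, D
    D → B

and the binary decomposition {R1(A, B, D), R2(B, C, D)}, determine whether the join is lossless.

Yes

Common attributes: R1 ∩ R2 = {B, D}.
Closure of {B, D}: B → A, D applies, adding A. So (B, D)⁺ = {A, B, D}.
This closure contains every attribute of R1, so R1 ∩ R2 → R1. The join is lossless.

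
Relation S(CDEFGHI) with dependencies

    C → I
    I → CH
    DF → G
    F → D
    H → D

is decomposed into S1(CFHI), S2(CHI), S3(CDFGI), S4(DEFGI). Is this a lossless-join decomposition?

Yes

Chase test. Columns are CDEFGHI; row i has aⱼ where attribute j ∈ Si, else bᵢⱼ.
Initial tableau (one row per fragment):
  row 1: a1 b12 b13 a4 b15 a6 a7
  row 2: a1 b22 b23 b24 b25 a6 a7
  row 3: a1 a2 b33 a4 a5 b36 a7
  row 4: b41 a2 a3 a4 a5 b46 a7
Rows 1 and 3 agree on I; apply I→CH and equate their CH entries.
Rows 1 and 4 agree on I; apply I→CH and equate their CH entries.
Rows 1 and 3 agree on F; apply F→D and equate their D entries.
Rows 1 and 2 agree on H; apply H→D and equate their D entries.
Rows 1 and 3 agree on DF; apply DF→G and equate their G entries.
Row 4 is now all distinguished symbols — the join is lossless.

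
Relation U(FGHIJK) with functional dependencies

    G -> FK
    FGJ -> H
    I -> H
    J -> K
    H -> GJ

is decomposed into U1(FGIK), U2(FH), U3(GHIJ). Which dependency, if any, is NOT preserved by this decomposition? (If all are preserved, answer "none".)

J -> K

Check J → K: no single fragment contains all of {JK}, and the restricted closure of {J} across the fragments never reaches {K}.
G → FK is preserved.
FGJ → H is preserved.
I → H is preserved.
H → GJ is preserved.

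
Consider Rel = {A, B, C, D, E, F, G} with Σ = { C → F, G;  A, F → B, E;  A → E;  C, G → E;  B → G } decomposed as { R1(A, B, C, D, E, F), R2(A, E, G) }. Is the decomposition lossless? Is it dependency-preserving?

lossy and not dependency-preserving

Lossless test: (A, E)⁺ = {A, E}, which is a superkey of neither fragment — lossy.
Dependency preservation: the restricted closure of {C} across the fragments never reaches {F, G}, so C → F, G cannot be enforced without a join — not preserved.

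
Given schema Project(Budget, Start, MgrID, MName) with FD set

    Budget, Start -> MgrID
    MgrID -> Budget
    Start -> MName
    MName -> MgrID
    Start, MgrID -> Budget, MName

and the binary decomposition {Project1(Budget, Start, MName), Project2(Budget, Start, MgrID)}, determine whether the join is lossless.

Common attributes: Project1 ∩ Project2 = {Budget, Start}.
Closure of {Budget, Start}: Budget, Start → MgrID applies, adding MgrID; Start → MName applies, adding MName. So (Budget, Start)⁺ = {Budget, Start, MgrID, MName}.
This closure contains every attribute of Project1, so Project1 ∩ Project2 → Project1. The join is lossless.

Yes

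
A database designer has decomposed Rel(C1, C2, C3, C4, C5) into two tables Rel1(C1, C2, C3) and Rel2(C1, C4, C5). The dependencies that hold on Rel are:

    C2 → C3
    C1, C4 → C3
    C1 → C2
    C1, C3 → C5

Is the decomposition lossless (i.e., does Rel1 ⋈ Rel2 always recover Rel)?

Common attributes: Rel1 ∩ Rel2 = {C1}.
Closure of {C1}: C1 → C2 applies, adding C2; C2 → C3 applies, adding C3; C1, C3 → C5 applies, adding C5. So (C1)⁺ = {C1, C2, C3, C5}.
This closure contains every attribute of Rel1, so Rel1 ∩ Rel2 → Rel1. The join is lossless.

Yes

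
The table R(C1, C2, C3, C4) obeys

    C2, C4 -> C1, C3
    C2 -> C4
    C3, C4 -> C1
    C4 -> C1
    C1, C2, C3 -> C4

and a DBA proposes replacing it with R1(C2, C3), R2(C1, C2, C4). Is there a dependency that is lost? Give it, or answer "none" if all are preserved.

none

C2, C4 → C1, C3: restricted closure across fragments reaches C1, C3.
C2 → C4 lies within R2.
C3, C4 → C1: restricted closure across fragments reaches C1.
C4 → C1 lies within R2.
C1, C2, C3 → C4: restricted closure across fragments reaches C4.
Every dependency is enforceable on the fragments, so the decomposition is dependency-preserving.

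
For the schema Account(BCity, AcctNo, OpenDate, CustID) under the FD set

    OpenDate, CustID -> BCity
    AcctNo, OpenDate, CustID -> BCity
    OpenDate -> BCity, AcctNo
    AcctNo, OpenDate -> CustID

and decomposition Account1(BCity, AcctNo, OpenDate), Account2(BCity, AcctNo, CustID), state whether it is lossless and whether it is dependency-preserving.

Lossless test: (BCity, AcctNo)⁺ = {BCity, AcctNo}, which is a superkey of neither fragment — lossy.
Dependency preservation: the restricted closure of {AcctNo, OpenDate} across the fragments never reaches {CustID}, so AcctNo, OpenDate → CustID cannot be enforced without a join — not preserved.

lossy and not dependency-preserving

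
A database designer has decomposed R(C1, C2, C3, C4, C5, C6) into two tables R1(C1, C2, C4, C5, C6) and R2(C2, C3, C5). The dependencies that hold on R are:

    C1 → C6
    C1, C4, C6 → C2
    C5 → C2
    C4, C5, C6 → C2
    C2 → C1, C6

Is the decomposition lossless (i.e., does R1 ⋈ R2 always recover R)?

No

Common attributes: R1 ∩ R2 = {C2, C5}.
Closure of {C2, C5}: C2 → C1, C6 applies, adding C1, C6. So (C2, C5)⁺ = {C1, C2, C5, C6}.
The closure contains neither all of R1 = {C1, C2, C4, C5, C6} nor all of R2 = {C2, C3, C5}, so the common attributes are not a superkey of either fragment. The join is lossy.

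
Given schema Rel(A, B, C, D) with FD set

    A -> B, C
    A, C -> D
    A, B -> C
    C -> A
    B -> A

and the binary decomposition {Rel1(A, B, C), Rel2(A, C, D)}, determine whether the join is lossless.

Common attributes: Rel1 ∩ Rel2 = {A, C}.
Closure of {A, C}: A → B, C applies, adding B; A, C → D applies, adding D. So (A, C)⁺ = {A, B, C, D}.
This closure contains every attribute of Rel1, so Rel1 ∩ Rel2 → Rel1. The join is lossless.

Yes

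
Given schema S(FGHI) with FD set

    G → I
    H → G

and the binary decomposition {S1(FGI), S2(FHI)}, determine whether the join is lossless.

Common attributes: S1 ∩ S2 = {FI}.
No dependency enlarges {FI}, so (FI)⁺ = {FI}.
The closure contains neither all of S1 = {FGI} nor all of S2 = {FHI}, so the common attributes are not a superkey of either fragment. The join is lossy.

No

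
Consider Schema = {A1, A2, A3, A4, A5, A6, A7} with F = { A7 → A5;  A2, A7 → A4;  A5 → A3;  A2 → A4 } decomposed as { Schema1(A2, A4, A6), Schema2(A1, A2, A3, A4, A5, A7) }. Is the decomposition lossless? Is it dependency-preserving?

Lossless test: (A2, A4)⁺ = {A2, A4}, which is a superkey of neither fragment — lossy.
Dependency preservation: every FD's attributes lie within a single fragment, so each can be enforced locally — preserved.

lossy but dependency-preserving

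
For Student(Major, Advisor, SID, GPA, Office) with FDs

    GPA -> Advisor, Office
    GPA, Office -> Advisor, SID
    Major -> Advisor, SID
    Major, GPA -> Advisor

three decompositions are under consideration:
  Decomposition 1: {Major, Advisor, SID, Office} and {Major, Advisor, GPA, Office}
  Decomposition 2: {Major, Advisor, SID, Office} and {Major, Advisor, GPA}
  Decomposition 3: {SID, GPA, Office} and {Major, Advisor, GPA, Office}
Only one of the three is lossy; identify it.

Decomposition 2

Decomposition 1: common = {Major, Advisor, Office}, closure = {Major, Advisor, SID, Office} → lossless.
Decomposition 2: common = {Major, Advisor}, closure = {Major, Advisor, SID} → lossy.
Decomposition 3: common = {GPA, Office}, closure = {Advisor, SID, GPA, Office} → lossless.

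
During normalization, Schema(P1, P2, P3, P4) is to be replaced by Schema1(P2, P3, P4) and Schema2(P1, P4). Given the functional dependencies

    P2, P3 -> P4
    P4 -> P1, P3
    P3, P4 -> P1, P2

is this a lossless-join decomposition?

Yes

Common attributes: Schema1 ∩ Schema2 = {P4}.
Closure of {P4}: P4 → P1, P3 applies, adding P1, P3; P3, P4 → P1, P2 applies, adding P2. So (P4)⁺ = {P1, P2, P3, P4}.
This closure contains every attribute of Schema1, so Schema1 ∩ Schema2 → Schema1. The join is lossless.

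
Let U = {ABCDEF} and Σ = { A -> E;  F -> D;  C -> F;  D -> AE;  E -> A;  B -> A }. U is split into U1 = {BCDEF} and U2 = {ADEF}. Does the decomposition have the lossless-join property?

Common attributes: U1 ∩ U2 = {DEF}.
Closure of {DEF}: D → AE applies, adding A. So (DEF)⁺ = {ADEF}.
This closure contains every attribute of U2, so U1 ∩ U2 → U2. The join is lossless.

Yes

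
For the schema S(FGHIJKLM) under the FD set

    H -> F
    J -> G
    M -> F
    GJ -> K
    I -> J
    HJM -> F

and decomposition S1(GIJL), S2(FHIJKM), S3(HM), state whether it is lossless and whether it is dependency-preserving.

lossy but dependency-preserving

Lossless test (chase): Rows 2 and 3 agree on H; apply H→F and equate their F entries. Rows 1 and 2 agree on J; apply J→G and equate their G entries. Rows 1 and 2 agree on GJ; apply GJ→K and equate their K entries. No row becomes fully distinguished — the join is lossy.
Dependency preservation: GJ → K is not contained in any single fragment, but the restricted closure of its left-hand side across the fragments still reaches the right-hand side; the remaining FDs each lie inside some fragment. All dependencies are preserved.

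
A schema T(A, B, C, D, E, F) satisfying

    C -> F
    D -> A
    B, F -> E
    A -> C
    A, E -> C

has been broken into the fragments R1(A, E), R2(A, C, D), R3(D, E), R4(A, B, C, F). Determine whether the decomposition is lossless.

Chase test. Columns are A, B, C, D, E, F; row i has aⱼ where attribute j ∈ Ri, else bᵢⱼ.
Initial tableau (one row per fragment):
  row 1: a1 b12 b13 b14 a5 b16
  row 2: a1 b22 a3 a4 b25 b26
  row 3: b31 b32 b33 a4 a5 b36
  row 4: a1 a2 a3 b44 b45 a6
Rows 2 and 4 agree on C; apply C→F and equate their F entries.
Rows 2 and 3 agree on D; apply D→A and equate their A entries.
Rows 1 and 2 agree on A; apply A→C and equate their C entries.
Rows 1 and 3 agree on A; apply A→C and equate their C entries.
Rows 1 and 2 agree on C; apply C→F and equate their F entries.
Rows 1 and 3 agree on C; apply C→F and equate their F entries.
No row becomes fully distinguished — the join is lossy.

No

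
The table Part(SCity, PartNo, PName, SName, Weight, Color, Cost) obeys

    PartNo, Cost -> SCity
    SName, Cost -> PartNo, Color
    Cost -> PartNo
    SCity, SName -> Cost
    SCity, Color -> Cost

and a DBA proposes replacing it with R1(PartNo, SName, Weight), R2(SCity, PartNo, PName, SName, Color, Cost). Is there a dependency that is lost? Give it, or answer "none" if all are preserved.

PartNo, Cost → SCity lies within R2.
SName, Cost → PartNo, Color lies within R2.
Cost → PartNo lies within R2.
SCity, SName → Cost lies within R2.
SCity, Color → Cost lies within R2.
Every dependency is enforceable on the fragments, so the decomposition is dependency-preserving.

none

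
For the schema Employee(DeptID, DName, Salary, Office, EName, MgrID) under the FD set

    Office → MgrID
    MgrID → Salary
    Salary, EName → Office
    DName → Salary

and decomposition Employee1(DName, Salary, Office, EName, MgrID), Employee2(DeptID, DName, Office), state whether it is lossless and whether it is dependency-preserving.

lossy but dependency-preserving

Lossless test: (DName, Office)⁺ = {DName, Salary, Office, MgrID}, which is a superkey of neither fragment — lossy.
Dependency preservation: every FD's attributes lie within a single fragment, so each can be enforced locally — preserved.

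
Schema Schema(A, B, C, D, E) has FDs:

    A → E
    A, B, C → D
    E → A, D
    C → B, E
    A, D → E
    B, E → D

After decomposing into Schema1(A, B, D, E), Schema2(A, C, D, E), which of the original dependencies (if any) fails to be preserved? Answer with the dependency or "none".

Check C → B, E: no single fragment contains all of {B, C, E}, and the restricted closure of {C} across the fragments never reaches {B, E}.
A → E is preserved.
A, B, C → D is preserved.
E → A, D is preserved.
A, D → E is preserved.
B, E → D is preserved.

C → B, E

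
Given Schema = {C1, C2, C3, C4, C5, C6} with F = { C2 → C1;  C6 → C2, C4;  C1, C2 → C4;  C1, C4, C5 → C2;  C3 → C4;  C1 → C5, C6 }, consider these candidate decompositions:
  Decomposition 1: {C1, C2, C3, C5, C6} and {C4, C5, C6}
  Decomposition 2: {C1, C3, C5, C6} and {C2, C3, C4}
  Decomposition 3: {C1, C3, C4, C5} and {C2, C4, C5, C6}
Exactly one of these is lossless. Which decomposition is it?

Decomposition 1: common = {C5, C6}, closure = {C1, C2, C4, C5, C6} → lossless.
Decomposition 2: common = {C3}, closure = {C3, C4} → lossy.
Decomposition 3: common = {C4, C5}, closure = {C4, C5} → lossy.

Decomposition 1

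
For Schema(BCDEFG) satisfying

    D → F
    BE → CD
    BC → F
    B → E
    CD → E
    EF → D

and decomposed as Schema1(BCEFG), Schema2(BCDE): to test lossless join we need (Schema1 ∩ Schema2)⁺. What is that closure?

BCDEF

Schema1 ∩ Schema2 = {BCE}.
BE → CD applies, adding D
BC → F applies, adding F
Closure: {BCDEF}.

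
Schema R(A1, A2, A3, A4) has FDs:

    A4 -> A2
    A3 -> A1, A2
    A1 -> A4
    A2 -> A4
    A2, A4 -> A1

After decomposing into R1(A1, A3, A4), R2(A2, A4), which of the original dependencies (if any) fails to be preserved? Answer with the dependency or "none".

none

A4 → A2 lies within R2.
A3 → A1, A2: restricted closure across fragments reaches A1, A2.
A1 → A4 lies within R1.
A2 → A4 lies within R2.
A2, A4 → A1: restricted closure across fragments reaches A1.
Every dependency is enforceable on the fragments, so the decomposition is dependency-preserving.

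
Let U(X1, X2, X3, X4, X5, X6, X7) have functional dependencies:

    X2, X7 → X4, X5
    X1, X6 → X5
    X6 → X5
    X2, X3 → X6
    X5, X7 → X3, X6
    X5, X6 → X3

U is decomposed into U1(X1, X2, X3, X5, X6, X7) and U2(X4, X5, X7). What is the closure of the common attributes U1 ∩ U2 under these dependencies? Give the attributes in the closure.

U1 ∩ U2 = {X5, X7}.
X5, X7 → X3, X6 applies, adding X3, X6
Closure: {X3, X5, X6, X7}.

X3, X5, X6, X7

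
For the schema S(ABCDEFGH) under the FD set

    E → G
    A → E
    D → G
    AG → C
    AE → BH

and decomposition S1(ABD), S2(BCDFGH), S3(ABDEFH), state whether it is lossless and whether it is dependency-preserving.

Lossless test (chase): Rows 1 and 3 agree on A; apply A→E and equate their E entries. Rows 1 and 2 agree on D; apply D→G and equate their G entries. Rows 1 and 3 agree on D; apply D→G and equate their G entries. Rows 1 and 3 agree on AG; apply AG→C and equate their C entries. Rows 1 and 3 agree on AE; apply AE→BH and equate their BH entries. No row becomes fully distinguished — the join is lossy.
Dependency preservation: the restricted closure of {E} across the fragments never reaches {G}, so E → G cannot be enforced without a join — not preserved.

lossy and not dependency-preserving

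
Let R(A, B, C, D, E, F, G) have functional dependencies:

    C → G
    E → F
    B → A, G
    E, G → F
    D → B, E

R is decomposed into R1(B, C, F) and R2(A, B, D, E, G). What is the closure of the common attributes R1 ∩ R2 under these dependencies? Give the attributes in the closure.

A, B, G

R1 ∩ R2 = {B}.
B → A, G applies, adding A, G
Closure: {A, B, G}.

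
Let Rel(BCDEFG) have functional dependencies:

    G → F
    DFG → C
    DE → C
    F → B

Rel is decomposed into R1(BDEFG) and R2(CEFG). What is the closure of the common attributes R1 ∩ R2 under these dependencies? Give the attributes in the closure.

BEFG

R1 ∩ R2 = {EFG}.
F → B applies, adding B
Closure: {BEFG}.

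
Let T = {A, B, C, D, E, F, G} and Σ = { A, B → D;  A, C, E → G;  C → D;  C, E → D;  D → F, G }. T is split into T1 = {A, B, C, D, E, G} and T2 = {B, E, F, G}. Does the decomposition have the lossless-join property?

No

Common attributes: T1 ∩ T2 = {B, E, G}.
No dependency enlarges {B, E, G}, so (B, E, G)⁺ = {B, E, G}.
The closure contains neither all of T1 = {A, B, C, D, E, G} nor all of T2 = {B, E, F, G}, so the common attributes are not a superkey of either fragment. The join is lossy.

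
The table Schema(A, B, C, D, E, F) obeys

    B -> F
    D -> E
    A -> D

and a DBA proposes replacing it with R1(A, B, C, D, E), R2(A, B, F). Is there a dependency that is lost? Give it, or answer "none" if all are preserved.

none

B → F lies within R2.
D → E lies within R1.
A → D lies within R1.
Every dependency is enforceable on the fragments, so the decomposition is dependency-preserving.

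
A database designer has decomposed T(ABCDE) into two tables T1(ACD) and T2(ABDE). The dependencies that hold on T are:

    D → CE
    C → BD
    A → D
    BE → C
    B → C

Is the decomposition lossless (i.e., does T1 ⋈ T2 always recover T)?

Common attributes: T1 ∩ T2 = {AD}.
Closure of {AD}: D → CE applies, adding CE; C → BD applies, adding B. So (AD)⁺ = {ABCDE}.
This closure contains every attribute of T1, so T1 ∩ T2 → T1. The join is lossless.

Yes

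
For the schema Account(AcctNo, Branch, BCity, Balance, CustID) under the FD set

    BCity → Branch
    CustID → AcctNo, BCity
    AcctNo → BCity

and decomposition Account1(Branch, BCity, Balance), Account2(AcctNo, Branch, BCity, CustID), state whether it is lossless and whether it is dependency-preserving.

Lossless test: (Branch, BCity)⁺ = {Branch, BCity}, which is a superkey of neither fragment — lossy.
Dependency preservation: every FD's attributes lie within a single fragment, so each can be enforced locally — preserved.

lossy but dependency-preserving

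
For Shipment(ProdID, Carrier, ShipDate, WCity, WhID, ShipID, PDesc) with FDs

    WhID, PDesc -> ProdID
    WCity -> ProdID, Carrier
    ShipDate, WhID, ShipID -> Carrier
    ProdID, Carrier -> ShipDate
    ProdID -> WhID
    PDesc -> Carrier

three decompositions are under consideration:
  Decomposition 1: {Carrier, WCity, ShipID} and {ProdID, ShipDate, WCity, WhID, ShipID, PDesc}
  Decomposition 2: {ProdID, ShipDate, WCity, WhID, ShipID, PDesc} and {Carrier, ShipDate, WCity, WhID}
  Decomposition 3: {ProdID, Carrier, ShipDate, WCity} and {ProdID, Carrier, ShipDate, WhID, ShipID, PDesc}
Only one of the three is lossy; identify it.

Decomposition 3

Decomposition 1: common = {WCity, ShipID}, closure = {ProdID, Carrier, ShipDate, WCity, WhID, ShipID} → lossless.
Decomposition 2: common = {ShipDate, WCity, WhID}, closure = {ProdID, Carrier, ShipDate, WCity, WhID} → lossless.
Decomposition 3: common = {ProdID, Carrier, ShipDate}, closure = {ProdID, Carrier, ShipDate, WhID} → lossy.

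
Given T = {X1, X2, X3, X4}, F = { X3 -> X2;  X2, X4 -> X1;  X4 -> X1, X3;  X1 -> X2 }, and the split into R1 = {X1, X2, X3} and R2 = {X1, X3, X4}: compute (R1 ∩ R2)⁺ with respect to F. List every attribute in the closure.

X1, X2, X3

R1 ∩ R2 = {X1, X3}.
X3 → X2 applies, adding X2
Closure: {X1, X2, X3}.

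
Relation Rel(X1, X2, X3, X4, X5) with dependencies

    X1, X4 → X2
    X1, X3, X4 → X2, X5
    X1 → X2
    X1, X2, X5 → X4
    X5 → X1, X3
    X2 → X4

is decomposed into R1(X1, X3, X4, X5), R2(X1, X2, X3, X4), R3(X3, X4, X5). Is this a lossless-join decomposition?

Yes

Chase test. Columns are X1, X2, X3, X4, X5; row i has aⱼ where attribute j ∈ Ri, else bᵢⱼ.
Initial tableau (one row per fragment):
  row 1: a1 b12 a3 a4 a5
  row 2: a1 a2 a3 a4 b25
  row 3: b31 b32 a3 a4 a5
Rows 1 and 2 agree on X1, X4; apply X1, X4→X2 and equate their X2 entries.
Rows 1 and 2 agree on X1, X3, X4; apply X1, X3, X4→X2, X5 and equate their X2, X5 entries.
Rows 1 and 3 agree on X5; apply X5→X1, X3 and equate their X1, X3 entries.
Rows 1 and 3 agree on X1, X4; apply X1, X4→X2 and equate their X2 entries.
Row 1 is now all distinguished symbols — the join is lossless.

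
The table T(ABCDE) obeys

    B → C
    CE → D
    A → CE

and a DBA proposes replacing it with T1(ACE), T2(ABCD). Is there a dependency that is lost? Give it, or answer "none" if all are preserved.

Check CE → D: no single fragment contains all of {CDE}, and the restricted closure of {CE} across the fragments never reaches {D}.
B → C is preserved.
A → CE is preserved.

CE → D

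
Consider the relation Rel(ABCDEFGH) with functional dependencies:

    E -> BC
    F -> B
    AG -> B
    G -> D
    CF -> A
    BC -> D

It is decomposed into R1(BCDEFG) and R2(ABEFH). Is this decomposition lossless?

Common attributes: R1 ∩ R2 = {BEF}.
Closure of {BEF}: E → BC applies, adding C; CF → A applies, adding A; BC → D applies, adding D. So (BEF)⁺ = {ABCDEF}.
The closure contains neither all of R1 = {BCDEFG} nor all of R2 = {ABEFH}, so the common attributes are not a superkey of either fragment. The join is lossy.

No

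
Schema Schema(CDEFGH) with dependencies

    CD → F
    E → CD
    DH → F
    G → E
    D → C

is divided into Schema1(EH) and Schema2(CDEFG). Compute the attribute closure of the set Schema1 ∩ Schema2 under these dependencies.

CDEF

Schema1 ∩ Schema2 = {E}.
E → CD applies, adding CD
CD → F applies, adding F
Closure: {CDEF}.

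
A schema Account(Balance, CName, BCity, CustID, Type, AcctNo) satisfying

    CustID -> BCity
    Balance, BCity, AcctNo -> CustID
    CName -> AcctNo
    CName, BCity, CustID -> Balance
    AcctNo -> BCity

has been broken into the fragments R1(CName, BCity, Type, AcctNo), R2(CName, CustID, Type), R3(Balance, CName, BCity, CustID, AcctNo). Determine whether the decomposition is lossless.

Chase test. Columns are Balance, CName, BCity, CustID, Type, AcctNo; row i has aⱼ where attribute j ∈ Ri, else bᵢⱼ.
Initial tableau (one row per fragment):
  row 1: b11 a2 a3 b14 a5 a6
  row 2: b21 a2 b23 a4 a5 b26
  row 3: a1 a2 a3 a4 b35 a6
Rows 2 and 3 agree on CustID; apply CustID→BCity and equate their BCity entries.
Rows 1 and 2 agree on CName; apply CName→AcctNo and equate their AcctNo entries.
Rows 2 and 3 agree on CName, BCity, CustID; apply CName, BCity, CustID→Balance and equate their Balance entries.
Row 2 is now all distinguished symbols — the join is lossless.

Yes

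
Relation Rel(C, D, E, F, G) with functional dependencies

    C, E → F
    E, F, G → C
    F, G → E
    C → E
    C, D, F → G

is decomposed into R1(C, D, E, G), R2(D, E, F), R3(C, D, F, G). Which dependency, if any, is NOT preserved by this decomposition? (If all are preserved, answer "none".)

C, E → F: restricted closure across fragments reaches F.
E, F, G → C: restricted closure across fragments reaches C.
F, G → E: restricted closure across fragments reaches E.
C → E lies within R1.
C, D, F → G lies within R3.
Every dependency is enforceable on the fragments, so the decomposition is dependency-preserving.

none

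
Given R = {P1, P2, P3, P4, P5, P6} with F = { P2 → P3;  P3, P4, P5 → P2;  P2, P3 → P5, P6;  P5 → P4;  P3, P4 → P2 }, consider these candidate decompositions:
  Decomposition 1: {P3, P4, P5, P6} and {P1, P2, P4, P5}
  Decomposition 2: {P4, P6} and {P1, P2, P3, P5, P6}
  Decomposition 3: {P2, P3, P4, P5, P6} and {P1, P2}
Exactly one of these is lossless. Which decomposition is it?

Decomposition 1: common = {P4, P5}, closure = {P4, P5} → lossy.
Decomposition 2: common = {P6}, closure = {P6} → lossy.
Decomposition 3: common = {P2}, closure = {P2, P3, P4, P5, P6} → lossless.

Decomposition 3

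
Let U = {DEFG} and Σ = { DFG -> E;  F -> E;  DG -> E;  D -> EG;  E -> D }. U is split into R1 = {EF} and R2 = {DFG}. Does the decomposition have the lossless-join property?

Yes

Common attributes: R1 ∩ R2 = {F}.
Closure of {F}: F → E applies, adding E; E → D applies, adding D; D → EG applies, adding G. So (F)⁺ = {DEFG}.
This closure contains every attribute of R1, so R1 ∩ R2 → R1. The join is lossless.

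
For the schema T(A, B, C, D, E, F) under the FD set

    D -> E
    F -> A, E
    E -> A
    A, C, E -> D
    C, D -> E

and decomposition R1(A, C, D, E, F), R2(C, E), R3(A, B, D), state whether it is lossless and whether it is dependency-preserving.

lossy but dependency-preserving

Lossless test (chase): Rows 1 and 3 agree on D; apply D→E and equate their E entries. Rows 1 and 2 agree on E; apply E→A and equate their A entries. Rows 1 and 2 agree on A, C, E; apply A, C, E→D and equate their D entries. No row becomes fully distinguished — the join is lossy.
Dependency preservation: every FD's attributes lie within a single fragment, so each can be enforced locally — preserved.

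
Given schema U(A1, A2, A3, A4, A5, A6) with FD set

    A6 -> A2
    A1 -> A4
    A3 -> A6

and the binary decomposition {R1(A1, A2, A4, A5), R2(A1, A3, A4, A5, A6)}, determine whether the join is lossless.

No

Common attributes: R1 ∩ R2 = {A1, A4, A5}.
No dependency enlarges {A1, A4, A5}, so (A1, A4, A5)⁺ = {A1, A4, A5}.
The closure contains neither all of R1 = {A1, A2, A4, A5} nor all of R2 = {A1, A3, A4, A5, A6}, so the common attributes are not a superkey of either fragment. The join is lossy.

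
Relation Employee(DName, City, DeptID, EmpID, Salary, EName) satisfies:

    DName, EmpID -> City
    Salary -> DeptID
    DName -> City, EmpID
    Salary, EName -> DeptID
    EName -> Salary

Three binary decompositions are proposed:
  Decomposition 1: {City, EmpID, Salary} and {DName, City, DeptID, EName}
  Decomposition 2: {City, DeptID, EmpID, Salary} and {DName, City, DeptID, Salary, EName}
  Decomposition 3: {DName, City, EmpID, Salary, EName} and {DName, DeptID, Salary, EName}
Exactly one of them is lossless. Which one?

Decomposition 3

Decomposition 1: common = {City}, closure = {City} → lossy.
Decomposition 2: common = {City, DeptID, Salary}, closure = {City, DeptID, Salary} → lossy.
Decomposition 3: common = {DName, Salary, EName}, closure = {DName, City, DeptID, EmpID, Salary, EName} → lossless.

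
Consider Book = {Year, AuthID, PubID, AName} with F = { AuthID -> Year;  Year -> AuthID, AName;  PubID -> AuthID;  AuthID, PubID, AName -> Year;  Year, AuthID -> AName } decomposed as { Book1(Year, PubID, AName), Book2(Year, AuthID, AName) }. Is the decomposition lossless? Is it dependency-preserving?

Lossless test: (Year, AName)⁺ = {Year, AuthID, AName}, which contains all of one fragment — lossless.
Dependency preservation: PubID → AuthID; AuthID, PubID, AName → Year are not contained in any single fragment, but the restricted closure of each left-hand side across the fragments still reaches the right-hand side; the remaining FDs each lie inside some fragment. All dependencies are preserved.

lossless and dependency-preserving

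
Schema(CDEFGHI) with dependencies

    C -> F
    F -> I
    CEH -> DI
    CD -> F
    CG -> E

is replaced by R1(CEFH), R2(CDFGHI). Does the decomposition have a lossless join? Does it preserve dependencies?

Lossless test: (CFH)⁺ = {CFHI}, which is a superkey of neither fragment — lossy.
Dependency preservation: the restricted closure of {CEH} across the fragments never reaches {DI}, so CEH → DI cannot be enforced without a join — not preserved.

lossy and not dependency-preserving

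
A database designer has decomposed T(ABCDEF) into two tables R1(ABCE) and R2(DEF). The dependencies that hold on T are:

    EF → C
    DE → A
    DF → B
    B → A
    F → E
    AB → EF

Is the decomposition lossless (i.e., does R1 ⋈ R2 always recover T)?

No

Common attributes: R1 ∩ R2 = {E}.
No dependency enlarges {E}, so (E)⁺ = {E}.
The closure contains neither all of R1 = {ABCE} nor all of R2 = {DEF}, so the common attributes are not a superkey of either fragment. The join is lossy.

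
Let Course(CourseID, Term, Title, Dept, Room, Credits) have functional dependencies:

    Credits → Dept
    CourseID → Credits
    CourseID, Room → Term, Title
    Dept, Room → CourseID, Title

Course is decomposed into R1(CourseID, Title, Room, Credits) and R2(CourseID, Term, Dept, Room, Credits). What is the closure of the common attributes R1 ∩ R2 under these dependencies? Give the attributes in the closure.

R1 ∩ R2 = {CourseID, Room, Credits}.
Credits → Dept applies, adding Dept
CourseID, Room → Term, Title applies, adding Term, Title
Closure: {CourseID, Term, Title, Dept, Room, Credits}.

CourseID, Term, Title, Dept, Room, Credits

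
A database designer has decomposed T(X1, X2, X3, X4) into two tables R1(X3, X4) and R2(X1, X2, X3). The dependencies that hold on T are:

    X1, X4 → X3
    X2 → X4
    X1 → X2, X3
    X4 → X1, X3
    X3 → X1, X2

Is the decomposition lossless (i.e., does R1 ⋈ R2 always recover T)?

Yes

Common attributes: R1 ∩ R2 = {X3}.
Closure of {X3}: X3 → X1, X2 applies, adding X1, X2; X2 → X4 applies, adding X4. So (X3)⁺ = {X1, X2, X3, X4}.
This closure contains every attribute of R1, so R1 ∩ R2 → R1. The join is lossless.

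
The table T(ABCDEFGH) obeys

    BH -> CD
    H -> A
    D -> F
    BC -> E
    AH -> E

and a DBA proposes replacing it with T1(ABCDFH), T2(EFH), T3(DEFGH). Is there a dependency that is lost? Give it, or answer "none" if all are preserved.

BC -> E

Check BC → E: no single fragment contains all of {BCE}, and the restricted closure of {BC} across the fragments never reaches {E}.
BH → CD is preserved.
H → A is preserved.
D → F is preserved.
AH → E is preserved.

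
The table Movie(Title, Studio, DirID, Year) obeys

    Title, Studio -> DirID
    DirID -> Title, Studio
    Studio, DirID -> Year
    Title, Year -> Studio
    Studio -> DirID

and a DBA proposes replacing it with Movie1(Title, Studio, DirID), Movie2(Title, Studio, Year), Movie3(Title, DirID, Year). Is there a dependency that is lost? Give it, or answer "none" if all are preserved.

none

Title, Studio → DirID lies within Movie1.
DirID → Title, Studio lies within Movie1.
Studio, DirID → Year: restricted closure across fragments reaches Year.
Title, Year → Studio lies within Movie2.
Studio → DirID lies within Movie1.
Every dependency is enforceable on the fragments, so the decomposition is dependency-preserving.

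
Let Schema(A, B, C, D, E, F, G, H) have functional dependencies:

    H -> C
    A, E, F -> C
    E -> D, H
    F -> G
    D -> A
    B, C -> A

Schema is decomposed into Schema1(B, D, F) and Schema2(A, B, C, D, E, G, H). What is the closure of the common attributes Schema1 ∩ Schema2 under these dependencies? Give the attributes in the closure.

A, B, D

Schema1 ∩ Schema2 = {B, D}.
D → A applies, adding A
Closure: {A, B, D}.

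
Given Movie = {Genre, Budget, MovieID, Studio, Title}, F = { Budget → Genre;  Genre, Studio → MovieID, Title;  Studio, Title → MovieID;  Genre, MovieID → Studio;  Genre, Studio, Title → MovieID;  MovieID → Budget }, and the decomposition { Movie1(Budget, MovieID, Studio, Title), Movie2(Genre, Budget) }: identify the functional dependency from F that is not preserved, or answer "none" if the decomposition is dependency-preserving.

Check Genre, Studio → MovieID, Title: no single fragment contains all of {Genre, MovieID, Studio, Title}, and the restricted closure of {Genre, Studio} across the fragments never reaches {MovieID, Title}.
Budget → Genre is preserved.
Studio, Title → MovieID is preserved.
Genre, MovieID → Studio is preserved.
Genre, Studio, Title → MovieID is preserved.
MovieID → Budget is preserved.

Genre, Studio → MovieID, Title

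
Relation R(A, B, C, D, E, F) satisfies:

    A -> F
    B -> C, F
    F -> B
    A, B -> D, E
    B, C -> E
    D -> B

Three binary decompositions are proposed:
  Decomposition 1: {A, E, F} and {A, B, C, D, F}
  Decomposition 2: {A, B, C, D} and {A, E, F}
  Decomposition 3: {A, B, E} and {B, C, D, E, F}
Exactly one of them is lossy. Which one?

Decomposition 1: common = {A, F}, closure = {A, B, C, D, E, F} → lossless.
Decomposition 2: common = {A}, closure = {A, B, C, D, E, F} → lossless.
Decomposition 3: common = {B, E}, closure = {B, C, E, F} → lossy.

Decomposition 3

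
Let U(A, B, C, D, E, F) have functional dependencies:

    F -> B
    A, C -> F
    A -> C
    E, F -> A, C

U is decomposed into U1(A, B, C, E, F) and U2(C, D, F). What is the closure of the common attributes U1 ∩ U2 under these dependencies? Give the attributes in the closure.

B, C, F

U1 ∩ U2 = {C, F}.
F → B applies, adding B
Closure: {B, C, F}.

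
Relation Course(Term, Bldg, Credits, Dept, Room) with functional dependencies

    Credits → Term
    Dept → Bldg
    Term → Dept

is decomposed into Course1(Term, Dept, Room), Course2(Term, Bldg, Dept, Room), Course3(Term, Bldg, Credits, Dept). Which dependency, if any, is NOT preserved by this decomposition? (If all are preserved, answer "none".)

none

Credits → Term lies within Course3.
Dept → Bldg lies within Course2.
Term → Dept lies within Course1.
Every dependency is enforceable on the fragments, so the decomposition is dependency-preserving.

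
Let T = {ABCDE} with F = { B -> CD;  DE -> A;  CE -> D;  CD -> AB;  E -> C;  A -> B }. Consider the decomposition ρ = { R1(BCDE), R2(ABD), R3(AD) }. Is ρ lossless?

Yes

Chase test. Columns are ABCDE; row i has aⱼ where attribute j ∈ Ri, else bᵢⱼ.
Initial tableau (one row per fragment):
  row 1: b11 a2 a3 a4 a5
  row 2: a1 a2 b23 a4 b25
  row 3: a1 b32 b33 a4 b35
Rows 1 and 2 agree on B; apply B→CD and equate their CD entries.
Rows 1 and 2 agree on CD; apply CD→AB and equate their AB entries.
Rows 1 and 3 agree on A; apply A→B and equate their B entries.
Rows 1 and 3 agree on B; apply B→CD and equate their CD entries.
Row 1 is now all distinguished symbols — the join is lossless.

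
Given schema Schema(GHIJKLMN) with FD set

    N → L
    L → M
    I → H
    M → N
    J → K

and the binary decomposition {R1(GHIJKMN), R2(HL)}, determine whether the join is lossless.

No

Common attributes: R1 ∩ R2 = {H}.
No dependency enlarges {H}, so (H)⁺ = {H}.
The closure contains neither all of R1 = {GHIJKMN} nor all of R2 = {HL}, so the common attributes are not a superkey of either fragment. The join is lossy.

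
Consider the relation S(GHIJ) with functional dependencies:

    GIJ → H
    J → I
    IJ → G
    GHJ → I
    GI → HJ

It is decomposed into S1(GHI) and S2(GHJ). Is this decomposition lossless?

Common attributes: S1 ∩ S2 = {GH}.
No dependency enlarges {GH}, so (GH)⁺ = {GH}.
The closure contains neither all of S1 = {GHI} nor all of S2 = {GHJ}, so the common attributes are not a superkey of either fragment. The join is lossy.

No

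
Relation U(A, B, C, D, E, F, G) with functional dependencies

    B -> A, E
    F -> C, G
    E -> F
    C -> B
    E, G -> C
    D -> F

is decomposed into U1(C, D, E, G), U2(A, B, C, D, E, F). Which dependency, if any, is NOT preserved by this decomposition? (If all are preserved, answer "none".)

none

B → A, E lies within U2.
F → C, G: restricted closure across fragments reaches C, G.
E → F lies within U2.
C → B lies within U2.
E, G → C lies within U1.
D → F lies within U2.
Every dependency is enforceable on the fragments, so the decomposition is dependency-preserving.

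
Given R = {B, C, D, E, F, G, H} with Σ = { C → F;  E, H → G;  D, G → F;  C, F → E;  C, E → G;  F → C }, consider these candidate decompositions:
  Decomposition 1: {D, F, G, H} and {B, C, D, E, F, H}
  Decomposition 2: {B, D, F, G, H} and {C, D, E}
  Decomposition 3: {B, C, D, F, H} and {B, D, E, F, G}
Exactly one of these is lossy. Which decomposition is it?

Decomposition 2

Decomposition 1: common = {D, F, H}, closure = {C, D, E, F, G, H} → lossless.
Decomposition 2: common = {D}, closure = {D} → lossy.
Decomposition 3: common = {B, D, F}, closure = {B, C, D, E, F, G} → lossless.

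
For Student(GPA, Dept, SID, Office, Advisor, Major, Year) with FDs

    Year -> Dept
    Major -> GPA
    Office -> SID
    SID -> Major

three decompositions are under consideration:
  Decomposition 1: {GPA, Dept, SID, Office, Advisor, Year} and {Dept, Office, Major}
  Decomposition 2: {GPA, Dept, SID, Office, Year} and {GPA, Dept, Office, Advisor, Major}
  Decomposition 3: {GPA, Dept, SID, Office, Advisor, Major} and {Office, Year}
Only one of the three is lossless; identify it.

Decomposition 1

Decomposition 1: common = {Dept, Office}, closure = {GPA, Dept, SID, Office, Major} → lossless.
Decomposition 2: common = {GPA, Dept, Office}, closure = {GPA, Dept, SID, Office, Major} → lossy.
Decomposition 3: common = {Office}, closure = {GPA, SID, Office, Major} → lossy.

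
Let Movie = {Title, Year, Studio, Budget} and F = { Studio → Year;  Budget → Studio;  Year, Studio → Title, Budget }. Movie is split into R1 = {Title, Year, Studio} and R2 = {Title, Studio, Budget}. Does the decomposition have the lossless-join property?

Common attributes: R1 ∩ R2 = {Title, Studio}.
Closure of {Title, Studio}: Studio → Year applies, adding Year; Year, Studio → Title, Budget applies, adding Budget. So (Title, Studio)⁺ = {Title, Year, Studio, Budget}.
This closure contains every attribute of R1, so R1 ∩ R2 → R1. The join is lossless.

Yes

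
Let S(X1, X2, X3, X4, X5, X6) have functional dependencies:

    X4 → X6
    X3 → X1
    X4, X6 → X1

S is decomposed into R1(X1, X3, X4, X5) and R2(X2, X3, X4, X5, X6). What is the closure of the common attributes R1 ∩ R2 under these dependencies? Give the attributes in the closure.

R1 ∩ R2 = {X3, X4, X5}.
X4 → X6 applies, adding X6
X3 → X1 applies, adding X1
Closure: {X1, X3, X4, X5, X6}.

X1, X3, X4, X5, X6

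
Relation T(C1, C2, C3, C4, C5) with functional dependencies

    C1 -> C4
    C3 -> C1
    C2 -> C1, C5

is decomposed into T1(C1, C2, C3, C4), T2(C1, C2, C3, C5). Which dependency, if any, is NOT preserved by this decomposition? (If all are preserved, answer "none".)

C1 → C4 lies within T1.
C3 → C1 lies within T1.
C2 → C1, C5 lies within T2.
Every dependency is enforceable on the fragments, so the decomposition is dependency-preserving.

none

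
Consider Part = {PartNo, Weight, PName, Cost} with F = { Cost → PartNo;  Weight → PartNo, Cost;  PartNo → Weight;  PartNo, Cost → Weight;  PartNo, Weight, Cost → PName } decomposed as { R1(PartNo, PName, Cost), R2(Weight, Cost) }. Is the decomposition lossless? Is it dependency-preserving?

lossless and dependency-preserving

Lossless test: (Cost)⁺ = {PartNo, Weight, PName, Cost}, which contains all of one fragment — lossless.
Dependency preservation: Weight → PartNo, Cost; PartNo → Weight; PartNo, Cost → Weight; PartNo, Weight, Cost → PName are not contained in any single fragment, but the restricted closure of each left-hand side across the fragments still reaches the right-hand side; the remaining FDs each lie inside some fragment. All dependencies are preserved.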